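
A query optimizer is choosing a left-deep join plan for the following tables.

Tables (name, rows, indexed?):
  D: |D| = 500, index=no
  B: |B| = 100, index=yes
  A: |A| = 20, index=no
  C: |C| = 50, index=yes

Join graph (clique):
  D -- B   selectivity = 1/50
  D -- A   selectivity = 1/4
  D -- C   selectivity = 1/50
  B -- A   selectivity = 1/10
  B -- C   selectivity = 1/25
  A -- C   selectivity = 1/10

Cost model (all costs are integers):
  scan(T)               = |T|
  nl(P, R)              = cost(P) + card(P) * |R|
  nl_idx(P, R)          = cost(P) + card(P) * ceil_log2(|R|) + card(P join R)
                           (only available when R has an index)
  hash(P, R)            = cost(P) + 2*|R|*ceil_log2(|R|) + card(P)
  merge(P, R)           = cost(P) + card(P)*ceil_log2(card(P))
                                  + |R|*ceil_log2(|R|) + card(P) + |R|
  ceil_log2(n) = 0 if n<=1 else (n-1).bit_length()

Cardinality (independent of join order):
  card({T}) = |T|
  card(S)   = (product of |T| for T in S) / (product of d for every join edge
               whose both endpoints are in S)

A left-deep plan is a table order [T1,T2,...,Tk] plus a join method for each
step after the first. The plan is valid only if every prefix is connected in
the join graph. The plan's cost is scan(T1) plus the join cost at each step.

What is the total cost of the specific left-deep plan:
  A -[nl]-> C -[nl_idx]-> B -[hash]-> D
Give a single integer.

10800

step 1: scan A: cost=20, card=20
step 2: join C via nl
    card(P join C) = 20*50/(10) = 100
    cost = 20 + 20*50 = 1020
step 3: join B via nl_idx
    card(P join B) = 100*100/(10*25) = 40
    cost = 1020 + 100*7 + 40 = 1760
step 4: join D via hash
    card(P join D) = 40*500/(50*4*50) = 2
    cost = 1760 + 2*500*9 + 40 = 10800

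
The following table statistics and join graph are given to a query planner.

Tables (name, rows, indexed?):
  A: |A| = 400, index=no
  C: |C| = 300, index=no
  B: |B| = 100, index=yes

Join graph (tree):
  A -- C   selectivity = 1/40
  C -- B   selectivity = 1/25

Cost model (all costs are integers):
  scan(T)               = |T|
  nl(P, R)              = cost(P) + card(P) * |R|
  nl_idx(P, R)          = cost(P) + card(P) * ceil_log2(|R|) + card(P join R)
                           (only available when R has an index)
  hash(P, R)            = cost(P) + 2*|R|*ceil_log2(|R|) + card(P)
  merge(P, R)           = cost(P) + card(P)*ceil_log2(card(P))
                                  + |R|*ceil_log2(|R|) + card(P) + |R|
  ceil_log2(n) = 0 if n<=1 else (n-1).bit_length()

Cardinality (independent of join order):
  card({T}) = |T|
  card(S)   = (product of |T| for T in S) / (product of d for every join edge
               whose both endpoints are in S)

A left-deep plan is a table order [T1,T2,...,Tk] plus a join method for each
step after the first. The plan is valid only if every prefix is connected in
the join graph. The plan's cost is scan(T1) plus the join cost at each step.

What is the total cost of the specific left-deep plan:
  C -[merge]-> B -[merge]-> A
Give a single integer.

22500

step 1: scan C: cost=300, card=300
step 2: join B via merge
    card(P join B) = 300*100/(25) = 1200
    cost = 300 + 300*9 + 100*7 + 300 + 100 = 4100
step 3: join A via merge
    card(P join A) = 1200*400/(40) = 12000
    cost = 4100 + 1200*11 + 400*9 + 1200 + 400 = 22500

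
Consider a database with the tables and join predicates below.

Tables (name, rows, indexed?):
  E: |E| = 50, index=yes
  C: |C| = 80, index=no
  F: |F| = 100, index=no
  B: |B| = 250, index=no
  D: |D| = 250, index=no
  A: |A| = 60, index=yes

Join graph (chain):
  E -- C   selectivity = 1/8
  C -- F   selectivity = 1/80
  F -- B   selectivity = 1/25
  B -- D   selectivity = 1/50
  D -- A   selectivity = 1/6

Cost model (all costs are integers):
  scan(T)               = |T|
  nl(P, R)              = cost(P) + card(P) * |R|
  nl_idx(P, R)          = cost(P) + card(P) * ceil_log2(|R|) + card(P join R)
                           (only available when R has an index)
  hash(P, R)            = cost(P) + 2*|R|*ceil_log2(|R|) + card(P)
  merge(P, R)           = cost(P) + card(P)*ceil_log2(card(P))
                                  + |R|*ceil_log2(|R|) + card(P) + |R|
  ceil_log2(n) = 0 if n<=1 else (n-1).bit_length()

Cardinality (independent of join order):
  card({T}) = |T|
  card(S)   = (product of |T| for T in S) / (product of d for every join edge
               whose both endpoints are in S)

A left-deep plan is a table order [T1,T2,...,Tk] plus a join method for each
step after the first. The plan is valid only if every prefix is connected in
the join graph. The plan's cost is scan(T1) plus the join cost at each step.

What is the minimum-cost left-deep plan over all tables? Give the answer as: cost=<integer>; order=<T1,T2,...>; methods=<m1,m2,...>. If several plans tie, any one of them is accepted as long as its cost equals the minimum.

Selinger DP (subsets sized 1..n):
  {E}: scan cost=50, card=50
  {C}: scan cost=80, card=80
  {F}: scan cost=100, card=100
  {B}: scan cost=250, card=250
  {D}: scan cost=250, card=250
  {A}: scan cost=60, card=60
  {CE}: card=500; try (E,hash)→760, (C,merge)→1040, (E,nl_idx)→1060, (E,merge)→1070, (C,hash)→1220, (C,nl)→4050 …(+1); best=760 via (E,hash)
  {CF}: card=100; try (C,hash)→1320, (F,merge)→1520, (C,merge)→1540, (F,hash)→1560, (F,nl)→8080, (C,nl)→8100; best=1320 via (C,hash)
  {BF}: card=1000; try (F,hash)→1900, (B,merge)→3150, (F,merge)→3300, (B,hash)→4200, (B,nl)→25100, (F,nl)→25250; best=1900 via (F,hash)
  {BD}: card=1250; try (D,hash)→4500, (B,hash)→4500, (D,merge)→4750, (B,merge)→4750, (D,nl)→62750, (B,nl)→62750; best=4500 via (D,hash)
  {AD}: card=2500; try (A,hash)→1220, (D,merge)→2730, (A,merge)→2920, (D,hash)→4120, (A,nl_idx)→4250, (D,nl)→15060 …(+1); best=1220 via (A,hash)
  {CEF}: card=625; try (E,hash)→2020, (E,merge)→2470, (E,nl_idx)→2545, (F,hash)→2660, (E,nl)→6320, (F,merge)→6560 …(+1); best=2020 via (E,hash)
  {BCF}: card=1000; try (C,hash)→4020, (B,merge)→4370, (B,hash)→5420, (C,merge)→13540, (B,nl)→26320, (C,nl)→81900; best=4020 via (C,hash)
  {BDF}: card=5000; try (D,hash)→6900, (F,hash)→7150, (D,merge)→15150, (F,merge)→20300, (F,nl)→129500, (D,nl)→251900; best=6900 via (D,hash)
  {ABD}: card=12500; try (A,hash)→6470, (B,hash)→7720, (A,merge)→19920, (A,nl_idx)→24500, (B,merge)→35970, (A,nl)→79500 …(+1); best=6470 via (A,hash)
  {BCEF}: card=6250; try (E,hash)→5620, (B,hash)→6645, (B,merge)→11145, (E,merge)→15370, (E,nl_idx)→16270, (E,nl)→54020 …(+1); best=5620 via (E,hash)
  {BCDF}: card=5000; try (D,hash)→9020, (C,hash)→13020, (D,merge)→17270, (C,merge)→77540, (D,nl)→254020, (C,nl)→406900; best=9020 via (D,hash)
  {ABDF}: card=50000; try (A,hash)→12620, (F,hash)→20370, (A,merge)→77320, (A,nl_idx)→86900, (F,merge)→194770, (A,nl)→306900 …(+1); best=12620 via (A,hash)
  {BCDEF}: card=31250; try (E,hash)→14620, (D,hash)→15870, (E,nl_idx)→70270, (E,merge)→79370, (D,merge)→95370, (E,nl)→259020 …(+1); best=14620 via (E,hash)
  {ABCDF}: card=50000; try (A,hash)→14740, (C,hash)→63740, (A,merge)→79440, (A,nl_idx)→89020, (A,nl)→309020, (C,merge)→863260 …(+1); best=14740 via (A,hash)
  {ABCDEF}: card=312500; try (A,hash)→46590, (E,hash)→65340, (A,nl_idx)→514620, (A,merge)→515040, (E,nl_idx)→627240, (E,merge)→865090 …(+2); best=46590 via (A,hash)

cost=46590; order=B,F,C,D,E,A; methods=hash,hash,hash,hash,hash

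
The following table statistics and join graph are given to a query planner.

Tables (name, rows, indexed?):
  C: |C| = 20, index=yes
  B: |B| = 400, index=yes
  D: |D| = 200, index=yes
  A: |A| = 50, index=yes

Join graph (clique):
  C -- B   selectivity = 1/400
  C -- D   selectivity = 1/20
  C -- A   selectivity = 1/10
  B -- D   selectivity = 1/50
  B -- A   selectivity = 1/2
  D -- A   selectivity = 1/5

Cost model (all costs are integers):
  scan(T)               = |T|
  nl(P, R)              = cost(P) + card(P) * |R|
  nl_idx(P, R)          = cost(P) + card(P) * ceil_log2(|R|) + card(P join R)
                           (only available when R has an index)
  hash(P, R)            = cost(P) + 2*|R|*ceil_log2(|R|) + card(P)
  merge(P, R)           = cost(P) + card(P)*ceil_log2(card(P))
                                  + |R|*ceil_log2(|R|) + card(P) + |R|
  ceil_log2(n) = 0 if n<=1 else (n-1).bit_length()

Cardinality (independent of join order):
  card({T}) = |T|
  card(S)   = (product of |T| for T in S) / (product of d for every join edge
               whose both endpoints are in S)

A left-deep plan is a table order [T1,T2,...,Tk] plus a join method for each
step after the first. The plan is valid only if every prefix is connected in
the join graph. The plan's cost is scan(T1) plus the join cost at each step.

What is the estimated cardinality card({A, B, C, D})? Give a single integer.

2

Tables in S: A(50), B(400), C(20), D(200)
Edges inside S: C-B(d=400), C-D(d=20), C-A(d=10), B-D(d=50), B-A(d=2), D-A(d=5)
numerator = 50 * 400 * 20 * 200 = 80000000
denominator = 400 * 20 * 10 * 50 * 2 * 5 = 40000000
card(S) = 80000000 / 40000000 = 2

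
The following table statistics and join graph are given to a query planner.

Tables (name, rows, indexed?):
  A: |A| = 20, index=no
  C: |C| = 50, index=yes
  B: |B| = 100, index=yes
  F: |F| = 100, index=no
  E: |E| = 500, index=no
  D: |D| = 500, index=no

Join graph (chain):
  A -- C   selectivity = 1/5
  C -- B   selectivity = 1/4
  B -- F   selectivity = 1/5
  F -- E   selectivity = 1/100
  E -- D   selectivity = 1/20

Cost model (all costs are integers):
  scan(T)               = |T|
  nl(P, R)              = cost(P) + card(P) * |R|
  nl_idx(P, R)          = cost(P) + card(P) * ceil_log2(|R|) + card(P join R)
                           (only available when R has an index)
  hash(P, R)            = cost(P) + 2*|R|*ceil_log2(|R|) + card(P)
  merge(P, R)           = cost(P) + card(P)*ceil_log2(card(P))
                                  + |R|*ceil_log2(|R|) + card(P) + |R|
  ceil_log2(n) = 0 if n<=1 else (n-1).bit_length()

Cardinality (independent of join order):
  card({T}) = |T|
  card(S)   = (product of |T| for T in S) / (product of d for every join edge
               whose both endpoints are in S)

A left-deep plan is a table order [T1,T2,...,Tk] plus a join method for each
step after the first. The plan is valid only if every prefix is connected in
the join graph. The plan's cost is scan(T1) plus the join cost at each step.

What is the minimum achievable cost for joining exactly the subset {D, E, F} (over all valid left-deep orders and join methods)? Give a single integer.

Selinger DP over subsets of {D,E,F}:
  {F}: scan cost=100, card=100
  {E}: scan cost=500, card=500
  {D}: scan cost=500, card=500
  {EF}: card=500; try (F,hash)→2400, (E,merge)→5900, (F,merge)→6300, (E,hash)→9200, (E,nl)→50100, (F,nl)→50500; best=2400 via (F,hash)
  {DE}: card=12500; try (E,hash)→10000, (D,hash)→10000, (E,merge)→10500, (D,merge)→10500, (E,nl)→250500, (D,nl)→250500; best=10000 via (E,hash)
  {DEF}: card=12500; try (D,hash)→11900, (D,merge)→12400, (F,hash)→23900, (F,merge)→198300, (D,nl)→252400, (F,nl)→1260000; best=11900 via (D,hash)

11900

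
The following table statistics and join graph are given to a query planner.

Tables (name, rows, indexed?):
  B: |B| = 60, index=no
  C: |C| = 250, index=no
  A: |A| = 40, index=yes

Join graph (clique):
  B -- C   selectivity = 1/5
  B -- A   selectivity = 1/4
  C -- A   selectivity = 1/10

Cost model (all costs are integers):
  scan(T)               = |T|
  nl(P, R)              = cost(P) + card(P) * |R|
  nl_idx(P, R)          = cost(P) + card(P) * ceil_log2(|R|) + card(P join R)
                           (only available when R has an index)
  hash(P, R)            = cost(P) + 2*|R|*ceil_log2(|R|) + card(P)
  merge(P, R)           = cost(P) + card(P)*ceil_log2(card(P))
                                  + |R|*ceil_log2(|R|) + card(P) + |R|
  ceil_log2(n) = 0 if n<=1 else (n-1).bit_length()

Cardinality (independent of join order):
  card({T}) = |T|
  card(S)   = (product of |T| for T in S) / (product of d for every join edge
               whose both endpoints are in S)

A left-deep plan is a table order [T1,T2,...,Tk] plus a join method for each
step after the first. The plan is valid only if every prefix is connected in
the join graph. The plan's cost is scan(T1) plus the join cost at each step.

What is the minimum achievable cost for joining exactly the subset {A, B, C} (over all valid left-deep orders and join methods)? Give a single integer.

Selinger DP over subsets of {A,B,C}:
  {B}: scan cost=60, card=60
  {C}: scan cost=250, card=250
  {A}: scan cost=40, card=40
  {BC}: card=3000; try (B,hash)→1220, (C,merge)→2730, (B,merge)→2920, (C,hash)→4120, (C,nl)→15060, (B,nl)→15250; best=1220 via (B,hash)
  {AB}: card=600; try (A,hash)→600, (B,merge)→740, (A,merge)→760, (B,hash)→800, (A,nl_idx)→1020, (B,nl)→2440 …(+1); best=600 via (A,hash)
  {AC}: card=1000; try (A,hash)→980, (C,merge)→2570, (A,nl_idx)→2750, (A,merge)→2780, (C,hash)→4080, (C,nl)→10040 …(+1); best=980 via (A,hash)
  {ABC}: card=3000; try (B,hash)→2700, (A,hash)→4700, (C,hash)→5200, (C,merge)→9450, (B,merge)→12400, (A,nl_idx)→22220 …(+4); best=2700 via (B,hash)

2700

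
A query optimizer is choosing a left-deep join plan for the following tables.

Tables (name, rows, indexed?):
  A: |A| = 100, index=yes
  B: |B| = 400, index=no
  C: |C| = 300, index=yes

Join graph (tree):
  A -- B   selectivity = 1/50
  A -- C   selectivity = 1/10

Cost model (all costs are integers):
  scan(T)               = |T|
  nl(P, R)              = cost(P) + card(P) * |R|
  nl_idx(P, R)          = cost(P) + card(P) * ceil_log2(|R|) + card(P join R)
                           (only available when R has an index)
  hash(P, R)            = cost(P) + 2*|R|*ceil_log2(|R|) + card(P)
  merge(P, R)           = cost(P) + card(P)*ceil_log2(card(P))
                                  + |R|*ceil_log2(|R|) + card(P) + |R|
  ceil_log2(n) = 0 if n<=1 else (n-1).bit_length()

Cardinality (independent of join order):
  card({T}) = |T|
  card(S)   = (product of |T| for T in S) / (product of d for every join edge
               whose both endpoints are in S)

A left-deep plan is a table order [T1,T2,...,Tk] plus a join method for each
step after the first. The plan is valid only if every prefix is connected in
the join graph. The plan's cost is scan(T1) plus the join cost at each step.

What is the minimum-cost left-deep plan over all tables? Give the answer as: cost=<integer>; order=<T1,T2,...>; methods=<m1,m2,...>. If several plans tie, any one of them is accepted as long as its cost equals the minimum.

Selinger DP (subsets sized 1..n):
  {A}: scan cost=100, card=100
  {B}: scan cost=400, card=400
  {C}: scan cost=300, card=300
  {AB}: card=800; try (A,hash)→2200, (A,nl_idx)→4000, (B,merge)→4900, (A,merge)→5200, (B,hash)→7400, (B,nl)→40100 …(+1); best=2200 via (A,hash)
  {AC}: card=3000; try (A,hash)→2000, (C,merge)→3900, (C,nl_idx)→4000, (A,merge)→4100, (A,nl_idx)→5400, (C,hash)→5600 …(+2); best=2000 via (A,hash)
  {ABC}: card=24000; try (C,hash)→8400, (B,hash)→12200, (C,merge)→14000, (C,nl_idx)→33400, (B,merge)→45000, (C,nl)→242200 …(+1); best=8400 via (C,hash)

cost=8400; order=B,A,C; methods=hash,hash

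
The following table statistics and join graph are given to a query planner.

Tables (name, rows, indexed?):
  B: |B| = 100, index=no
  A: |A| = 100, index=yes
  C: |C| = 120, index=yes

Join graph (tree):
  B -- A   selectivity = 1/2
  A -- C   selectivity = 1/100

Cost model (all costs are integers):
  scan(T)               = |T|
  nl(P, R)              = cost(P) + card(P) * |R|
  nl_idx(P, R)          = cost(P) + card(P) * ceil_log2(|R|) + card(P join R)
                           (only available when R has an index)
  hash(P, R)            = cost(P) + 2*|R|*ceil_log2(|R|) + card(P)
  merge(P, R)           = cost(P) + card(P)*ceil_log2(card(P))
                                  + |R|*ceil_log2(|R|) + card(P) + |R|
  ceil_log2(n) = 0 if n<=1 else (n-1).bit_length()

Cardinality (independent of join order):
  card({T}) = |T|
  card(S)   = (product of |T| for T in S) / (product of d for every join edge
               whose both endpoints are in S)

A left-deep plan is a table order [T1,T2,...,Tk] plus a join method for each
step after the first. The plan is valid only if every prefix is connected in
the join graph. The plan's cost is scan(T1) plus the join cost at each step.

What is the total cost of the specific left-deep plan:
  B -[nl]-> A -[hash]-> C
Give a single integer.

16780

step 1: scan B: cost=100, card=100
step 2: join A via nl
    card(P join A) = 100*100/(2) = 5000
    cost = 100 + 100*100 = 10100
step 3: join C via hash
    card(P join C) = 5000*120/(100) = 6000
    cost = 10100 + 2*120*7 + 5000 = 16780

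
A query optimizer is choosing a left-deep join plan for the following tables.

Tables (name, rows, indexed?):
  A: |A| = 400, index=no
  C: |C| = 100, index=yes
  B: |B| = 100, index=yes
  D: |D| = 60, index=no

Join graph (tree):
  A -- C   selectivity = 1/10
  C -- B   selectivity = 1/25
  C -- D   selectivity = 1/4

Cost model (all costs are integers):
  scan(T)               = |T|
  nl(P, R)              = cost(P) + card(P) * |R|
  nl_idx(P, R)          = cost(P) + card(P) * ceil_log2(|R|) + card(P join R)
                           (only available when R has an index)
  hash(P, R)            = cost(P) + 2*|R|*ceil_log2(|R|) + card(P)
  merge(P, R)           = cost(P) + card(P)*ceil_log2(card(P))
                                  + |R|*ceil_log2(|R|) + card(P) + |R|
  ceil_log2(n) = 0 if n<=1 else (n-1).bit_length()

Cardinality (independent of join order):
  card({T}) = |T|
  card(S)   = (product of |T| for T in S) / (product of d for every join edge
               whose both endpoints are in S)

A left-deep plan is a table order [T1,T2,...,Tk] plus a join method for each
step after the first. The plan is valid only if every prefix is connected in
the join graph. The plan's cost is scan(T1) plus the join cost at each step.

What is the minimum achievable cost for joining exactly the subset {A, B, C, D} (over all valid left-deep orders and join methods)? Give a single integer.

Selinger DP over subsets of {A,B,C,D}:
  {A}: scan cost=400, card=400
  {C}: scan cost=100, card=100
  {B}: scan cost=100, card=100
  {D}: scan cost=60, card=60
  {AC}: card=4000; try (C,hash)→2200, (A,merge)→4900, (C,merge)→5200, (C,nl_idx)→7200, (A,hash)→7400, (A,nl)→40100 …(+1); best=2200 via (C,hash)
  {BC}: card=400; try (C,nl_idx)→1200, (B,nl_idx)→1200, (C,hash)→1600, (B,hash)→1600, (C,merge)→1700, (B,merge)→1700 …(+2); best=1200 via (C,nl_idx)
  {CD}: card=1500; try (D,hash)→920, (C,merge)→1280, (D,merge)→1320, (C,hash)→1520, (C,nl_idx)→1980, (C,nl)→6060 …(+1); best=920 via (D,hash)
  {ABC}: card=16000; try (B,hash)→7600, (A,hash)→8800, (A,merge)→9200, (B,nl_idx)→46200, (B,merge)→55000, (A,nl)→161200 …(+1); best=7600 via (B,hash)
  {ACD}: card=60000; try (D,hash)→6920, (A,hash)→9620, (A,merge)→22920, (D,merge)→54620, (D,nl)→242200, (A,nl)→600920; best=6920 via (D,hash)
  {BCD}: card=6000; try (D,hash)→2320, (B,hash)→3820, (D,merge)→5620, (B,nl_idx)→17420, (B,merge)→19720, (D,nl)→25200 …(+1); best=2320 via (D,hash)
  {ABCD}: card=240000; try (A,hash)→15520, (D,hash)→24320, (B,hash)→68320, (A,merge)→90320, (D,merge)→248020, (B,nl_idx)→666920 …(+4); best=15520 via (A,hash)

15520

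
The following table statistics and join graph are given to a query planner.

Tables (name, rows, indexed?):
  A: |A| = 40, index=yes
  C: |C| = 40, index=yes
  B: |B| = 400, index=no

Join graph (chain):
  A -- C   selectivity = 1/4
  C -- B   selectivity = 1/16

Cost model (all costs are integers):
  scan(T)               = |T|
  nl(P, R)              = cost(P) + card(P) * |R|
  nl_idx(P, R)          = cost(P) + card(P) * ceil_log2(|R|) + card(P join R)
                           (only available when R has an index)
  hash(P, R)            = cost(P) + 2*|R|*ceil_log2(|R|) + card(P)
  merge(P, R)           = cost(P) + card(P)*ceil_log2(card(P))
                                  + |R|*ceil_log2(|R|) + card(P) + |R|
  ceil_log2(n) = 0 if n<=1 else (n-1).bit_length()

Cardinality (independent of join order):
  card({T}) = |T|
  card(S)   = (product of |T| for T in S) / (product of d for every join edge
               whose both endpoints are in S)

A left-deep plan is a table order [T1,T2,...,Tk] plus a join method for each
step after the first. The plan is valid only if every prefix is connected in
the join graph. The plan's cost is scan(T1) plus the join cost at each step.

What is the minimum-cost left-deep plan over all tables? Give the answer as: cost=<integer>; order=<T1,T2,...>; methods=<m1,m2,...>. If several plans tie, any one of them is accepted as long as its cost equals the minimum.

cost=2760; order=B,C,A; methods=hash,hash

Selinger DP (subsets sized 1..n):
  {A}: scan cost=40, card=40
  {C}: scan cost=40, card=40
  {B}: scan cost=400, card=400
  {AC}: card=400; try (C,hash)→560, (A,hash)→560, (C,merge)→600, (A,merge)→600, (C,nl_idx)→680, (A,nl_idx)→680 …(+2); best=560 via (C,hash)
  {BC}: card=1000; try (C,hash)→1280, (C,nl_idx)→3800, (B,merge)→4320, (C,merge)→4680, (B,hash)→7280, (B,nl)→16040 …(+1); best=1280 via (C,hash)
  {ABC}: card=10000; try (A,hash)→2760, (B,hash)→8160, (B,merge)→8560, (A,merge)→12560, (A,nl_idx)→17280, (A,nl)→41280 …(+1); best=2760 via (A,hash)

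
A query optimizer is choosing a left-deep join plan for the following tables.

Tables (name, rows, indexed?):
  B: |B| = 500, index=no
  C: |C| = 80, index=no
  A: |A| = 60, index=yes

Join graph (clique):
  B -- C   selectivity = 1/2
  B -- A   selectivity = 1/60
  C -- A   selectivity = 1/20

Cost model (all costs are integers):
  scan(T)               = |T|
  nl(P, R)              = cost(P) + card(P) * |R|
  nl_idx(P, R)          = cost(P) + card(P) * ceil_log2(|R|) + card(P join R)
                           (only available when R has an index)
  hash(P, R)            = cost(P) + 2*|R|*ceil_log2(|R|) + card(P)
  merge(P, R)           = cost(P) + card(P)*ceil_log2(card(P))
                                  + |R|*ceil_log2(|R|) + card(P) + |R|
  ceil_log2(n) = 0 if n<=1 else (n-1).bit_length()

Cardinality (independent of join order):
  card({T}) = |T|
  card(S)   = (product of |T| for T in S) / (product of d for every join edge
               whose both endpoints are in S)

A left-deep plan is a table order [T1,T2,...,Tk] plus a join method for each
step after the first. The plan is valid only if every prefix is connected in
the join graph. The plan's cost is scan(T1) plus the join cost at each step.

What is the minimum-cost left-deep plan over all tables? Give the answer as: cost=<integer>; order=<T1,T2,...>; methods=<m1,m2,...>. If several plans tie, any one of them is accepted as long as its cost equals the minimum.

Selinger DP (subsets sized 1..n):
  {B}: scan cost=500, card=500
  {C}: scan cost=80, card=80
  {A}: scan cost=60, card=60
  {BC}: card=20000; try (C,hash)→2120, (B,merge)→5720, (C,merge)→6140, (B,hash)→9160, (B,nl)→40080, (C,nl)→40500; best=2120 via (C,hash)
  {AB}: card=500; try (A,hash)→1720, (A,nl_idx)→4000, (B,merge)→5480, (A,merge)→5920, (B,hash)→9120, (B,nl)→30060 …(+1); best=1720 via (A,hash)
  {AC}: card=240; try (A,nl_idx)→800, (A,hash)→880, (C,merge)→1120, (A,merge)→1140, (C,hash)→1240, (C,nl)→4860 …(+1); best=800 via (A,nl_idx)
  {ABC}: card=1000; try (C,hash)→3340, (C,merge)→7360, (B,merge)→7960, (B,hash)→10040, (A,hash)→22840, (C,nl)→41720 …(+4); best=3340 via (C,hash)

cost=3340; order=B,A,C; methods=hash,hash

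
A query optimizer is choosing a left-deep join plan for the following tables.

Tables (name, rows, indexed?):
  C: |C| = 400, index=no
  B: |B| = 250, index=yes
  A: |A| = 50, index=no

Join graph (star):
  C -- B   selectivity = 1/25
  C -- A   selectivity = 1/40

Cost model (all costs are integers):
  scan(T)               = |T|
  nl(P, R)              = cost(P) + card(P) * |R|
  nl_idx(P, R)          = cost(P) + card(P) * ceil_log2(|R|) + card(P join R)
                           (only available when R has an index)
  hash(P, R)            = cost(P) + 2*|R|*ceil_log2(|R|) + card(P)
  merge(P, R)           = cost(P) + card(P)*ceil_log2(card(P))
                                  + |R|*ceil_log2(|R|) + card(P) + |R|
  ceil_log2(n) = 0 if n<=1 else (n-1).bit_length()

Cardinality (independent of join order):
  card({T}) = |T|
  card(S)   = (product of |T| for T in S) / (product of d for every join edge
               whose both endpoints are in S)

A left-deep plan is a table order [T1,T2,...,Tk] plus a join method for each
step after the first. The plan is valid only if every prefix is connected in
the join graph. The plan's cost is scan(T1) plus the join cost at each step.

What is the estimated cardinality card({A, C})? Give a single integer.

500

Tables in S: A(50), C(400)
Edges inside S: C-A(d=40)
numerator = 50 * 400 = 20000
denominator = 40 = 40
card(S) = 20000 / 40 = 500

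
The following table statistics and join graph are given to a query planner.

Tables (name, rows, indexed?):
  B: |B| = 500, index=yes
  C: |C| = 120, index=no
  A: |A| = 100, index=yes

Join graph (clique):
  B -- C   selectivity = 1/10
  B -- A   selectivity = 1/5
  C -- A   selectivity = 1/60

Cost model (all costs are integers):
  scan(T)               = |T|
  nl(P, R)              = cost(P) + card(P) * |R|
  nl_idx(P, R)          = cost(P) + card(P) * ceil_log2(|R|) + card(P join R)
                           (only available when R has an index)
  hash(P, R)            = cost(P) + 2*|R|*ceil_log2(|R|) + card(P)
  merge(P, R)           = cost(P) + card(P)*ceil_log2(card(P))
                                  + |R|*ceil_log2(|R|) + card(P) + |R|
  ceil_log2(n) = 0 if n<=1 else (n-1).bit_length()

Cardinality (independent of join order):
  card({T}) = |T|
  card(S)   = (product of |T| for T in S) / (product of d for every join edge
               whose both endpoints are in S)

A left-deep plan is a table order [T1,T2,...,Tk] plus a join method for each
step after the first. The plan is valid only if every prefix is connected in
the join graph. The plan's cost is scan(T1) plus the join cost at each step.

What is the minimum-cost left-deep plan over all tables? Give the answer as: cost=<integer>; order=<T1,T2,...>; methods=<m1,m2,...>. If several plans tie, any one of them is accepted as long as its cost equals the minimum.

cost=4960; order=C,A,B; methods=nl_idx,nl_idx

Selinger DP (subsets sized 1..n):
  {B}: scan cost=500, card=500
  {C}: scan cost=120, card=120
  {A}: scan cost=100, card=100
  {BC}: card=6000; try (C,hash)→2680, (B,merge)→6080, (C,merge)→6460, (B,nl_idx)→7200, (B,hash)→9240, (B,nl)→60120 …(+1); best=2680 via (C,hash)
  {AB}: card=10000; try (A,hash)→2400, (B,merge)→5900, (A,merge)→6300, (B,hash)→9200, (B,nl_idx)→11000, (A,nl_idx)→14000 …(+2); best=2400 via (A,hash)
  {AC}: card=200; try (A,nl_idx)→1160, (A,hash)→1640, (C,merge)→1860, (C,hash)→1880, (A,merge)→1880, (C,nl)→12100 …(+1); best=1160 via (A,nl_idx)
  {ABC}: card=2000; try (B,nl_idx)→4960, (B,merge)→7960, (A,hash)→10080, (B,hash)→10360, (C,hash)→14080, (A,nl_idx)→46680 …(+5); best=4960 via (B,nl_idx)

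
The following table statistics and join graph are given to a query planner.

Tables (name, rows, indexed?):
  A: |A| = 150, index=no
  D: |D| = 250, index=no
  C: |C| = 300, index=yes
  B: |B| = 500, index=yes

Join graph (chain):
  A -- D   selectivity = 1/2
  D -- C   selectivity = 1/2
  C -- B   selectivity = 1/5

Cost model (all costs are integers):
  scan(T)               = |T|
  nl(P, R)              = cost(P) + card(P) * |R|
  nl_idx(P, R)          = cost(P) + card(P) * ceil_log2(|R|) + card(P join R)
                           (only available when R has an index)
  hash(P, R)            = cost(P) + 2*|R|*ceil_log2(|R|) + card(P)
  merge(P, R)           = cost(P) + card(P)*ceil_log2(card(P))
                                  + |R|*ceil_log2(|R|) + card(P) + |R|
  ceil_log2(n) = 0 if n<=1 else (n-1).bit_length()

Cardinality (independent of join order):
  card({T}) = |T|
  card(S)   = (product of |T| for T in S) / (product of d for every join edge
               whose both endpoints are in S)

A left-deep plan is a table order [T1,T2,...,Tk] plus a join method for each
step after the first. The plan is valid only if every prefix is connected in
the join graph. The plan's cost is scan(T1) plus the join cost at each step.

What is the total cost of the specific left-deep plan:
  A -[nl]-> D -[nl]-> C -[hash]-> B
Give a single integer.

8484150

step 1: scan A: cost=150, card=150
step 2: join D via nl
    card(P join D) = 150*250/(2) = 18750
    cost = 150 + 150*250 = 37650
step 3: join C via nl
    card(P join C) = 18750*300/(2) = 2812500
    cost = 37650 + 18750*300 = 5662650
step 4: join B via hash
    card(P join B) = 2812500*500/(5) = 281250000
    cost = 5662650 + 2*500*9 + 2812500 = 8484150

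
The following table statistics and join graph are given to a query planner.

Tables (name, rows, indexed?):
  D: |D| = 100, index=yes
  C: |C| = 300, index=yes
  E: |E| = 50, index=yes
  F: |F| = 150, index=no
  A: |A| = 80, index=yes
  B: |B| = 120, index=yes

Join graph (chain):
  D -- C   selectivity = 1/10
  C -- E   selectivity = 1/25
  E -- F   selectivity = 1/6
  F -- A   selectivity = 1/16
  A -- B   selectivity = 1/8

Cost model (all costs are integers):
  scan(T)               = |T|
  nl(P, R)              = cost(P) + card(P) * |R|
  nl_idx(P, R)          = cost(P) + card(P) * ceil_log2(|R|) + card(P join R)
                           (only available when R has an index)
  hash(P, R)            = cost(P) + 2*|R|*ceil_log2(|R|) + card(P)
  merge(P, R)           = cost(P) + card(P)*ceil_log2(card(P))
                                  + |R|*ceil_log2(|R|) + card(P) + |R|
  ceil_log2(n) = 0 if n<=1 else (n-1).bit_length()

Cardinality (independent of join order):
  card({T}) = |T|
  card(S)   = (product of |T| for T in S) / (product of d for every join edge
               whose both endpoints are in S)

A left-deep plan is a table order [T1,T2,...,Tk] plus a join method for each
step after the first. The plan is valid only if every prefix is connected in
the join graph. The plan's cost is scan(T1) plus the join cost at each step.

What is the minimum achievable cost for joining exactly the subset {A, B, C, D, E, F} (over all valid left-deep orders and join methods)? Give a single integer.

842500

Selinger DP over subsets of {A,B,C,D,E,F}:
  {D}: scan cost=100, card=100
  {C}: scan cost=300, card=300
  {E}: scan cost=50, card=50
  {F}: scan cost=150, card=150
  {A}: scan cost=80, card=80
  {B}: scan cost=120, card=120
  {CD}: card=3000; try (D,hash)→2000, (C,merge)→3900, (C,nl_idx)→4000, (D,merge)→4100, (D,nl_idx)→5400, (C,hash)→5600 …(+2); best=2000 via (D,hash)
  {CE}: card=600; try (C,nl_idx)→1100, (E,hash)→1200, (E,nl_idx)→2700, (C,merge)→3400, (E,merge)→3650, (C,hash)→5500 …(+2); best=1100 via (C,nl_idx)
  {EF}: card=1250; try (E,hash)→900, (F,merge)→1750, (E,merge)→1850, (E,nl_idx)→2300, (F,hash)→2500, (F,nl)→7550 …(+1); best=900 via (E,hash)
  {AF}: card=750; try (A,hash)→1420, (A,nl_idx)→1950, (F,merge)→2070, (A,merge)→2140, (F,hash)→2560, (F,nl)→12080 …(+1); best=1420 via (A,hash)
  {AB}: card=1200; try (A,hash)→1360, (B,merge)→1680, (A,merge)→1720, (B,hash)→1840, (B,nl_idx)→1840, (A,nl_idx)→2160 …(+2); best=1360 via (A,hash)
  {CDE}: card=6000; try (D,hash)→3100, (E,hash)→5600, (D,merge)→8500, (D,nl_idx)→11300, (E,nl_idx)→26000, (E,merge)→41350 …(+2); best=3100 via (D,hash)
  {CEF}: card=15000; try (F,hash)→4100, (C,hash)→7550, (F,merge)→9050, (C,merge)→18900, (C,nl_idx)→27150, (F,nl)→91100 …(+1); best=4100 via (F,hash)
  {AEF}: card=6250; try (E,hash)→2770, (A,hash)→3270, (E,merge)→10020, (E,nl_idx)→12170, (A,nl_idx)→15900, (A,merge)→16540 …(+2); best=2770 via (E,hash)
  {ABF}: card=11250; try (B,hash)→3850, (F,hash)→4960, (B,merge)→10630, (F,merge)→17110, (B,nl_idx)→17920, (B,nl)→91420 …(+1); best=3850 via (B,hash)
  {CDEF}: card=150000; try (F,hash)→11500, (D,hash)→20500, (F,merge)→88450, (D,merge)→229900, (D,nl_idx)→259100, (F,nl)→903100 …(+1); best=11500 via (F,hash)
  {ACEF}: card=75000; try (C,hash)→14420, (A,hash)→20220, (C,merge)→93270, (C,nl_idx)→134020, (A,nl_idx)→184100, (A,merge)→229740 …(+2); best=14420 via (C,hash)
  {ABEF}: card=93750; try (B,hash)→10700, (E,hash)→15700, (B,merge)→91230, (B,nl_idx)→140270, (E,nl_idx)→165100, (E,merge)→172950 …(+2); best=10700 via (B,hash)
  {ACDEF}: card=750000; try (D,hash)→90820, (A,hash)→162620, (D,nl_idx)→1289420, (D,merge)→1365220, (A,nl_idx)→1811500, (A,merge)→2862140 …(+2); best=90820 via (D,hash)
  {ABCEF}: card=1125000; try (B,hash)→91100, (C,hash)→109850, (B,merge)→1365380, (B,nl_idx)→1664420, (C,merge)→1701200, (C,nl_idx)→1979450 …(+2); best=91100 via (B,hash)
  {ABCDEF}: card=11250000; try (B,hash)→842500, (D,hash)→1217500, (B,merge)→15841780, (B,nl_idx)→16590820, (D,nl_idx)→19216100, (D,merge)→24841900 …(+2); best=842500 via (B,hash)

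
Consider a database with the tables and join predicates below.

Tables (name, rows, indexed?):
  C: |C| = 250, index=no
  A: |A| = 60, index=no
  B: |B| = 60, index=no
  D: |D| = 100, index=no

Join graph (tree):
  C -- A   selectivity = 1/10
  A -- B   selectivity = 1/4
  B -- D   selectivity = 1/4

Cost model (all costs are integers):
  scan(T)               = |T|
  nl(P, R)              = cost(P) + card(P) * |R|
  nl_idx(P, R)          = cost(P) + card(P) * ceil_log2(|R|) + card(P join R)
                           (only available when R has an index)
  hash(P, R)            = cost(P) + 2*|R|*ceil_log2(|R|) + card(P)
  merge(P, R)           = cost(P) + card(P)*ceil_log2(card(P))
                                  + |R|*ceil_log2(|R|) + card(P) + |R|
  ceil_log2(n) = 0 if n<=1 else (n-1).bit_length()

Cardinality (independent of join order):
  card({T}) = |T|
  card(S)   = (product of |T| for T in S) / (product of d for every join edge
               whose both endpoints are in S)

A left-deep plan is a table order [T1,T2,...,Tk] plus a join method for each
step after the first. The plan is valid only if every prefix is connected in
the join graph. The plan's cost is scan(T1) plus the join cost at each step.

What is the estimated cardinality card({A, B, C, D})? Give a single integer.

Tables in S: A(60), B(60), C(250), D(100)
Edges inside S: C-A(d=10), A-B(d=4), B-D(d=4)
numerator = 60 * 60 * 250 * 100 = 90000000
denominator = 10 * 4 * 4 = 160
card(S) = 90000000 / 160 = 562500

562500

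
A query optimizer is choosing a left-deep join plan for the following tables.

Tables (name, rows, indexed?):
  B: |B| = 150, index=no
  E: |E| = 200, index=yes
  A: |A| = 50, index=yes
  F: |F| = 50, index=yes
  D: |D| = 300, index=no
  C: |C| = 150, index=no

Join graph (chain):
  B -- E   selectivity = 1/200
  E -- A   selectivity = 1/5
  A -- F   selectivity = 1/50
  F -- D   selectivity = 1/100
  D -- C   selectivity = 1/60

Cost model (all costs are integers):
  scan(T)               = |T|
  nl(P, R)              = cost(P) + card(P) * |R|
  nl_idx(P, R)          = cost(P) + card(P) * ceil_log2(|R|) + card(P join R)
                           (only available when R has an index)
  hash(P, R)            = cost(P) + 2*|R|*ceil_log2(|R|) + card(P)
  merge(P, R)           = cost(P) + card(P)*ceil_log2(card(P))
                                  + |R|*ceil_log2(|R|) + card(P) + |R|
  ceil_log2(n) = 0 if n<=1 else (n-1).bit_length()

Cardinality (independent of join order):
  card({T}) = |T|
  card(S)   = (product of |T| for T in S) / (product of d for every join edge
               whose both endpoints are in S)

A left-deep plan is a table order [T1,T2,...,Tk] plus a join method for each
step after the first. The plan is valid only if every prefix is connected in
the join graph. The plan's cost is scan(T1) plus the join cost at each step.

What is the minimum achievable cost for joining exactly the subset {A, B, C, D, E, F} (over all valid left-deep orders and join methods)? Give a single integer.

18150

Selinger DP over subsets of {A,B,C,D,E,F}:
  {B}: scan cost=150, card=150
  {E}: scan cost=200, card=200
  {A}: scan cost=50, card=50
  {F}: scan cost=50, card=50
  {D}: scan cost=300, card=300
  {C}: scan cost=150, card=150
  {BE}: card=150; try (E,nl_idx)→1500, (B,hash)→2800, (E,merge)→3300, (B,merge)→3350, (E,hash)→3500, (E,nl)→30150 …(+1); best=1500 via (E,nl_idx)
  {AE}: card=2000; try (A,hash)→1000, (E,merge)→2200, (A,merge)→2350, (E,nl_idx)→2450, (E,hash)→3300, (A,nl_idx)→3400 …(+2); best=1000 via (A,hash)
  {AF}: card=50; try (F,nl_idx)→400, (A,nl_idx)→400, (F,hash)→700, (A,hash)→700, (F,merge)→750, (A,merge)→750 …(+2); best=400 via (F,nl_idx)
  {DF}: card=150; try (F,hash)→1200, (F,nl_idx)→2250, (D,merge)→3400, (F,merge)→3650, (D,hash)→5500, (D,nl)→15050 …(+1); best=1200 via (F,hash)
  {CD}: card=750; try (C,hash)→3000, (D,merge)→4500, (C,merge)→4650, (D,hash)→5700, (D,nl)→45150, (C,nl)→45300; best=3000 via (C,hash)
  {ABE}: card=1500; try (A,hash)→2250, (A,merge)→3200, (A,nl_idx)→3900, (B,hash)→5400, (A,nl)→9000, (B,merge)→26350 …(+1); best=2250 via (A,hash)
  {AEF}: card=2000; try (E,merge)→2550, (E,nl_idx)→2800, (F,hash)→3600, (E,hash)→3650, (E,nl)→10400, (F,nl_idx)→15000 …(+2); best=2550 via (E,merge)
  {ADF}: card=150; try (A,hash)→1950, (A,nl_idx)→2250, (A,merge)→2900, (D,merge)→3750, (D,hash)→5850, (A,nl)→8700 …(+1); best=1950 via (A,hash)
  {CDF}: card=375; try (C,hash)→3750, (C,merge)→3900, (F,hash)→4350, (F,nl_idx)→7875, (F,merge)→11600, (C,nl)→23700 …(+1); best=3750 via (C,hash)
  {ABEF}: card=1500; try (F,hash)→4350, (B,hash)→6950, (F,nl_idx)→12750, (F,merge)→20600, (B,merge)→27900, (F,nl)→77250 …(+1); best=4350 via (F,hash)
  {ADEF}: card=6000; try (E,merge)→5100, (E,hash)→5300, (E,nl_idx)→9150, (D,hash)→9950, (D,merge)→29550, (E,nl)→31950 …(+1); best=5100 via (E,merge)
  {ACDF}: card=375; try (C,hash)→4500, (C,merge)→4650, (A,hash)→4725, (A,nl_idx)→6375, (A,merge)→7850, (A,nl)→22500 …(+1); best=4500 via (C,hash)
  {ABDEF}: card=4500; try (D,hash)→11250, (B,hash)→13500, (D,merge)→25350, (B,merge)→90450, (D,nl)→454350, (B,nl)→905100; best=11250 via (D,hash)
  {ACDEF}: card=15000; try (E,hash)→8075, (E,merge)→10050, (C,hash)→13500, (E,nl_idx)→22500, (E,nl)→79500, (C,merge)→90450 …(+1); best=8075 via (E,hash)
  {ABCDEF}: card=11250; try (C,hash)→18150, (B,hash)→25475, (C,merge)→75600, (B,merge)→234425, (C,nl)→686250, (B,nl)→2258075; best=18150 via (C,hash)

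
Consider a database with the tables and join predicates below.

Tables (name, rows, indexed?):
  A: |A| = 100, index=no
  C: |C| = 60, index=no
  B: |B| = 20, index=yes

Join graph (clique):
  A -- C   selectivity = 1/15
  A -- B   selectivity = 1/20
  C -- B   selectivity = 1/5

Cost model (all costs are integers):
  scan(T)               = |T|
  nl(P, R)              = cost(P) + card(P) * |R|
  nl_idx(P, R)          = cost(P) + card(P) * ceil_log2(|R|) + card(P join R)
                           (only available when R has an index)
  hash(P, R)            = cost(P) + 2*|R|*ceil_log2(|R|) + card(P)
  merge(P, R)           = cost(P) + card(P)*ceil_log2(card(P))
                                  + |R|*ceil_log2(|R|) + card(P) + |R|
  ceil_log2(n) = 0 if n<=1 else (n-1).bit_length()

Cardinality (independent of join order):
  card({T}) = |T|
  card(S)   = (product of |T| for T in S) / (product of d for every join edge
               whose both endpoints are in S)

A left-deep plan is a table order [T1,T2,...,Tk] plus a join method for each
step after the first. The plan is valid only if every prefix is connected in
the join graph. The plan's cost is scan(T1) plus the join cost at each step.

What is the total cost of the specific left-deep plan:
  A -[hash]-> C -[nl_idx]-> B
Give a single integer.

3000

step 1: scan A: cost=100, card=100
step 2: join C via hash
    card(P join C) = 100*60/(15) = 400
    cost = 100 + 2*60*6 + 100 = 920
step 3: join B via nl_idx
    card(P join B) = 400*20/(20*5) = 80
    cost = 920 + 400*5 + 80 = 3000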